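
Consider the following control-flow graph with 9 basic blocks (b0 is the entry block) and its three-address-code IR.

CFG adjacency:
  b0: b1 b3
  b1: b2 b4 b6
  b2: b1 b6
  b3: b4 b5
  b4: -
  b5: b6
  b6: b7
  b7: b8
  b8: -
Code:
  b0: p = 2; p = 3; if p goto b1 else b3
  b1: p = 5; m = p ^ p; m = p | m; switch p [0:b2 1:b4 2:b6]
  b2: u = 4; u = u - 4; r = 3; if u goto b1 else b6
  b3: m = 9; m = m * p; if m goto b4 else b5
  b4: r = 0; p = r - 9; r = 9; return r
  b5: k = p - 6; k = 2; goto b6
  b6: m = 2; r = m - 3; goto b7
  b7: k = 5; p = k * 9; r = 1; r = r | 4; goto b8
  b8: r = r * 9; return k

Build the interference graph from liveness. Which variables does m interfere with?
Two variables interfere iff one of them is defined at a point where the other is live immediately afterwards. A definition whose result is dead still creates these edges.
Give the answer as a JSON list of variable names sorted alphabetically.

Answer: ["p"]

Analysis:
Block summaries:
  b0 def {p} use ∅
  b1 def {m,p} use ∅
  b2 def {r,u} use ∅
  b3 def {m} use {p}
  b4 def {p,r} use ∅
  b5 def {k} use {p}
  b6 def {m,r} use ∅
  b7 def {k,p,r} use ∅
  b8 def {r} use {k,r}

Live sets:
  live b0: ∅→{p}
  live b1: ∅→∅
  live b2: ∅→∅
  live b3: {p}→{p}
  live b4: ∅→∅
  live b5: {p}→∅
  live b6: ∅→∅
  live b7: ∅→{k,r}
  live b8: {k,r}→∅

Conflict graph:
  k — {p,r}
  m — {p}
  p — {k,m}
  r — {k,u}
  u — {r}

N(m) = ["p"]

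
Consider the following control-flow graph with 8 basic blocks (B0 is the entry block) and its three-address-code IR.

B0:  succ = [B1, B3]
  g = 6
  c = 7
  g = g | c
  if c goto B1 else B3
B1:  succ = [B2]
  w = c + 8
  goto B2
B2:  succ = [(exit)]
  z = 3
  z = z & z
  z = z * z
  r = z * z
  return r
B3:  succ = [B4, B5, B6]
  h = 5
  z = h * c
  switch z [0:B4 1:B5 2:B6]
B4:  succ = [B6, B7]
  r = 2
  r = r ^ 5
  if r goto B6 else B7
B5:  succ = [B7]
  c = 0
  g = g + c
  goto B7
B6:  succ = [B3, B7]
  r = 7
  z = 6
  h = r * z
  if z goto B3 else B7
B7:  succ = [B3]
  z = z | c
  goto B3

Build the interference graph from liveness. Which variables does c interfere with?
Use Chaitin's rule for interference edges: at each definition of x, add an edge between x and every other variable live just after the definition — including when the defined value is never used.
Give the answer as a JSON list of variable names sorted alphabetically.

Answer: ["g", "h", "r", "z"]

Analysis:
Per-block:
  B0: def={c,g} ue=∅
  B1: def={w} ue={c}
  B2: def={r,z} ue=∅
  B3: def={h,z} ue={c}
  B4: def={r} ue=∅
  B5: def={c,g} ue={g}
  B6: def={h,r,z} ue=∅
  B7: def={z} ue={c,z}

Live sets:
  B0: in=∅ out={c,g}
  B1: in={c} out=∅
  B2: in=∅ out=∅
  B3: in={c,g} out={c,g,z}
  B4: in={c,g,z} out={c,g,z}
  B5: in={g,z} out={c,g,z}
  B6: in={c,g} out={c,g,z}
  B7: in={c,g,z} out={c,g}

Interfere edges:
  c — {g,h,r,z}
  g — {c,h,r,z}
  h — {c,g,z}
  r — {c,g,z}
  w — ∅
  z — {c,g,h,r}

N(c) = ["g", "h", "r", "z"]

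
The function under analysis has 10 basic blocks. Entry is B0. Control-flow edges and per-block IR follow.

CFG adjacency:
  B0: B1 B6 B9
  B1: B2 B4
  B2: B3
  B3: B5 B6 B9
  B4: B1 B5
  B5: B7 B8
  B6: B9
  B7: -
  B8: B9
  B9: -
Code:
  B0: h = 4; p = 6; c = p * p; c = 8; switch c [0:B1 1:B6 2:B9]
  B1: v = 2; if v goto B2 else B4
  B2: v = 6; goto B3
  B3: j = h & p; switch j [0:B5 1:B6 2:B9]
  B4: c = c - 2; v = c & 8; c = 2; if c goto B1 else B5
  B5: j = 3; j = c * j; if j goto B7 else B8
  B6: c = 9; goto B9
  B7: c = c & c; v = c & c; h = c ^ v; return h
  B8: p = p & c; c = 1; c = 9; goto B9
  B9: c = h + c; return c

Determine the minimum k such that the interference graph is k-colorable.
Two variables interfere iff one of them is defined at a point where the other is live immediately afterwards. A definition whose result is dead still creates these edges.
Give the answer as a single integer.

Block summaries:
  B0 def {c,h,p} use ∅
  B1 def {v} use ∅
  B2 def {v} use ∅
  B3 def {j} use {h,p}
  B4 def {c,v} use {c}
  B5 def {j} use {c}
  B6 def {c} use ∅
  B7 def {c,h,v} use {c}
  B8 def {c,p} use {c,p}
  B9 def {c} use {c,h}

Liveness:
  live B0: ∅→{c,h,p}
  live B1: {c,h,p}→{c,h,p}
  live B2: {c,h,p}→{c,h,p}
  live B3: {c,h,p}→{c,h,p}
  live B4: {c,h,p}→{c,h,p}
  live B5: {c,h,p}→{c,h,p}
  live B6: {h}→{c,h}
  live B7: {c}→∅
  live B8: {c,h,p}→{c,h}
  live B9: {c,h}→∅

Interference:
  c↔{h,j,p,v}
  h↔{c,j,p,v}
  j↔{c,h,p}
  p↔{c,h,j,v}
  v↔{c,h,p}

Colouring:
  lower bound: {c,h,j,p} mutually conflict ⇒ χ ≥ 4
  4-colouring: R0={c}  R1={h}  R2={p}  R3={j,v}
  χ = 4

Answer: 4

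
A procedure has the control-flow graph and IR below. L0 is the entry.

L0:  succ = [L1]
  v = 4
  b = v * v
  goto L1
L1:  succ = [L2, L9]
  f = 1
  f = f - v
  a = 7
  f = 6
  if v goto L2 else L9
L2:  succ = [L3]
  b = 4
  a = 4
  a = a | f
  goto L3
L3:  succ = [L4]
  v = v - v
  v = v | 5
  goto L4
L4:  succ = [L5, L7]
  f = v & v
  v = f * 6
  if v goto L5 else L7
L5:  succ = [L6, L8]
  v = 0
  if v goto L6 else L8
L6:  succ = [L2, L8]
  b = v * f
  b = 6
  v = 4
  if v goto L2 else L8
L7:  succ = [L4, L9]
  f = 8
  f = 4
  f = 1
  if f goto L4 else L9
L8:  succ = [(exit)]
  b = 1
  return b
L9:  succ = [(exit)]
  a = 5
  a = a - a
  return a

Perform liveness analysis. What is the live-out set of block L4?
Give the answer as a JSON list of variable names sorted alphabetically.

Block summaries:
  L0: {b,v} / ∅
  L1: {a,f} / {v}
  L2: {a,b} / {f}
  L3: {v} / {v}
  L4: {f,v} / {v}
  L5: {v} / ∅
  L6: {b,v} / {f,v}
  L7: {f} / ∅
  L8: {b} / ∅
  L9: {a} / ∅

Liveness:
  L0 li=∅ lo={v}
  L1 li={v} lo={f,v}
  L2 li={f,v} lo={v}
  L3 li={v} lo={v}
  L4 li={v} lo={f,v}
  L5 li={f} lo={f,v}
  L6 li={f,v} lo={f,v}
  L7 li={v} lo={v}
  L8 li=∅ lo=∅
  L9 li=∅ lo=∅

live-out(L4) = ["f", "v"]

Answer: ["f", "v"]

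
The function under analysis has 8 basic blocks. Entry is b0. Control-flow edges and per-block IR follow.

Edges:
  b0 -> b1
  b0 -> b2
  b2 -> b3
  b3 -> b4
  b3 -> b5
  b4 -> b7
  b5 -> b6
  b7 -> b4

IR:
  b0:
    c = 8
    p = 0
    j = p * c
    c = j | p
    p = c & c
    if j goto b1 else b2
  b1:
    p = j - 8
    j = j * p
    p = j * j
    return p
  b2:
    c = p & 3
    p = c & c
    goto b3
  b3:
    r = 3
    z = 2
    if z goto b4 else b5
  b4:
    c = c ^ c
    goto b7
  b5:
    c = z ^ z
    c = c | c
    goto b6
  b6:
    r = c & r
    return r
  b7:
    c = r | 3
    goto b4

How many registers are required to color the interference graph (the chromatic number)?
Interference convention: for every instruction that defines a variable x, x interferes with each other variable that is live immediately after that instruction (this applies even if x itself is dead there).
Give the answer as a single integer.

Answer: 3

Derivation:
Block summaries:
  b0: def={c,j,p} ue=∅
  b1: def={j,p} ue={j}
  b2: def={c,p} ue={p}
  b3: def={r,z} ue=∅
  b4: def={c} ue={c}
  b5: def={c} ue={z}
  b6: def={r} ue={c,r}
  b7: def={c} ue={r}

Live sets:
  b0 li=∅ lo={j,p}
  b1 li={j} lo=∅
  b2 li={p} lo={c}
  b3 li={c} lo={c,r,z}
  b4 li={c,r} lo={r}
  b5 li={r,z} lo={c,r}
  b6 li={c,r} lo=∅
  b7 li={r} lo={c,r}

Interfere edges:
  c: {j,p,r,z}
  j: {c,p}
  p: {c,j}
  r: {c,z}
  z: {c,r}

Registers:
  clique {c,j,p} ⇒ need ≥ 3
  3-colouring: c0={c}  c1={j,r}  c2={p,z}
  χ = 3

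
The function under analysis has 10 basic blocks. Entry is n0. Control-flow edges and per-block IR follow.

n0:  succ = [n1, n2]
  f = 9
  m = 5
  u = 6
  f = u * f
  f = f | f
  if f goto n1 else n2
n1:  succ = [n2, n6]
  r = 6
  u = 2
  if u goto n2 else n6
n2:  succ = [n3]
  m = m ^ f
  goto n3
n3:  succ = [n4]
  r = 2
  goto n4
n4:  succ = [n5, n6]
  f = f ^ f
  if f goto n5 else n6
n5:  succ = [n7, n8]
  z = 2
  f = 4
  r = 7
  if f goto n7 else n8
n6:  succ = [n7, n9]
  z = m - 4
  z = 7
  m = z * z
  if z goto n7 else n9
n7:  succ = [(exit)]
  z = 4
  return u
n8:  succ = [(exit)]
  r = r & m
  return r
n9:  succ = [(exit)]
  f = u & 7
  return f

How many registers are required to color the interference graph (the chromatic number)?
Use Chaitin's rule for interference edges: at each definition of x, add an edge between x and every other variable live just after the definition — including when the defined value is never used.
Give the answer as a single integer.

Block summaries:
  n0: {f,m,u} / ∅
  n1: {r,u} / ∅
  n2: {m} / {f,m}
  n3: {r} / ∅
  n4: {f} / {f}
  n5: {f,r,z} / ∅
  n6: {m,z} / {m}
  n7: {z} / {u}
  n8: {r} / {m,r}
  n9: {f} / {u}

Backward fixpoint:
  n0 li=∅ lo={f,m,u}
  n1 li={f,m} lo={f,m,u}
  n2 li={f,m,u} lo={f,m,u}
  n3 li={f,m,u} lo={f,m,u}
  n4 li={f,m,u} lo={m,u}
  n5 li={m,u} lo={m,r,u}
  n6 li={m,u} lo={u}
  n7 li={u} lo=∅
  n8 li={m,r} lo=∅
  n9 li={u} lo=∅

Interfere edges:
  f: {m,r,u}
  m: {f,r,u,z}
  r: {f,m,u}
  u: {f,m,r,z}
  z: {m,u}

Registers:
  {f,m,r,u} pairwise interfere (4-clique) ⇒ χ ≥ 4
  4-colouring: R0={m}  R1={u}  R2={f,z}  R3={r}
  χ = 4

Answer: 4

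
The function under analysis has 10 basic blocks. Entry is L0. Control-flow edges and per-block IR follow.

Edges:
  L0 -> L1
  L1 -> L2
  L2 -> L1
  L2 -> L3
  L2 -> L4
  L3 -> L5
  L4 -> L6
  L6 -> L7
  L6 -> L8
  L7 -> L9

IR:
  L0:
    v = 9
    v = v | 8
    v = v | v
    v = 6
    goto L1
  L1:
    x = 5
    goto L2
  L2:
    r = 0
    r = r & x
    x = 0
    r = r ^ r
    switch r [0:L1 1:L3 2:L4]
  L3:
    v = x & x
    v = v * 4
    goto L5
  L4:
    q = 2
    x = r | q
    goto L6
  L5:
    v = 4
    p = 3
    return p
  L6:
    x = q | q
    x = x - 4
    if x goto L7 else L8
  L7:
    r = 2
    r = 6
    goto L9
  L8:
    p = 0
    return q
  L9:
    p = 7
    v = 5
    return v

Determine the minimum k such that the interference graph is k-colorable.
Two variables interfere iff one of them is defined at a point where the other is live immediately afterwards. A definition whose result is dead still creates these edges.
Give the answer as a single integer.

Answer: 3

Analysis:
Block summaries:
  L0: def={v} ue=∅
  L1: def={x} ue=∅
  L2: def={r,x} ue={x}
  L3: def={v} ue={x}
  L4: def={q,x} ue={r}
  L5: def={p,v} ue=∅
  L6: def={x} ue={q}
  L7: def={r} ue=∅
  L8: def={p} ue={q}
  L9: def={p,v} ue=∅

Backward fixpoint:
  L0: in=∅ out=∅
  L1: in=∅ out={x}
  L2: in={x} out={r,x}
  L3: in={x} out=∅
  L4: in={r} out={q}
  L5: in=∅ out=∅
  L6: in={q} out={q}
  L7: in=∅ out=∅
  L8: in={q} out=∅
  L9: in=∅ out=∅

Interfere edges:
  p — {q}
  q — {p,r,x}
  r — {q,x}
  v — ∅
  x — {q,r}

Colouring:
  lower bound: {q,r,x} mutually conflict ⇒ χ ≥ 3
  3-colouring: R0={q,v}  R1={p,r}  R2={x}
  χ = 3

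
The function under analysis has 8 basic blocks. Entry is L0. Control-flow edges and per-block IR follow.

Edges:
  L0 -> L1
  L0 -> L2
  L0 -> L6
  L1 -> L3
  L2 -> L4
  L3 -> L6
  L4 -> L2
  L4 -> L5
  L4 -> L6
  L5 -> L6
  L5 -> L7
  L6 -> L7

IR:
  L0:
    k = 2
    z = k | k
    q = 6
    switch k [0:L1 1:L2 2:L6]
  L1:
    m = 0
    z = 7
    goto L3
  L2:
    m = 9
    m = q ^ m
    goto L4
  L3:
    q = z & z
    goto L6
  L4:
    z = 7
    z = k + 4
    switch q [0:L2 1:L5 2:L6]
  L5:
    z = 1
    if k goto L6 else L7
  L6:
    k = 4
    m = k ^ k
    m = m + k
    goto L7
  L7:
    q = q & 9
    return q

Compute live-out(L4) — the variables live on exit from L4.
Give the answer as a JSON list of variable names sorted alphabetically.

Answer: ["k", "q"]

Working:
Block summaries:
  L0: def={k,q,z} ue=∅
  L1: def={m,z} ue=∅
  L2: def={m} ue={q}
  L3: def={q} ue={z}
  L4: def={z} ue={k,q}
  L5: def={z} ue={k}
  L6: def={k,m} ue=∅
  L7: def={q} ue={q}

Live sets:
  live L0: ∅→{k,q}
  live L1: ∅→{z}
  live L2: {k,q}→{k,q}
  live L3: {z}→{q}
  live L4: {k,q}→{k,q}
  live L5: {k,q}→{q}
  live L6: {q}→{q}
  live L7: {q}→∅

live-out(L4) = ["k", "q"]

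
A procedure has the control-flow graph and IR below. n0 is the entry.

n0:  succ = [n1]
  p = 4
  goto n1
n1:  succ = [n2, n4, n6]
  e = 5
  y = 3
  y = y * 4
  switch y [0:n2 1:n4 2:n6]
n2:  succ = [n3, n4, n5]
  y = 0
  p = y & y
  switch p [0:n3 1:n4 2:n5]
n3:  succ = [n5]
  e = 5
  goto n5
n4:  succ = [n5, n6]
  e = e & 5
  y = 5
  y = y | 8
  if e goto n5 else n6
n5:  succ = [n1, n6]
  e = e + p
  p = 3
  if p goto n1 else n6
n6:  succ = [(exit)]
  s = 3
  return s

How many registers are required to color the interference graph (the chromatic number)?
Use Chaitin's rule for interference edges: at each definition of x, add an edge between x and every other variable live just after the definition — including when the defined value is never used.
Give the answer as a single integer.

def/use:
  n0: def={p} ue=∅
  n1: def={e,y} ue=∅
  n2: def={p,y} ue=∅
  n3: def={e} ue=∅
  n4: def={e,y} ue={e}
  n5: def={e,p} ue={e,p}
  n6: def={s} ue=∅

Live sets:
  live n0: ∅→{p}
  live n1: {p}→{e,p}
  live n2: {e}→{e,p}
  live n3: {p}→{e,p}
  live n4: {e,p}→{e,p}
  live n5: {e,p}→{p}
  live n6: ∅→∅

Interference:
  e: {p,y}
  p: {e,y}
  s: ∅
  y: {e,p}

Registers:
  lower bound: {e,p,y} mutually conflict ⇒ χ ≥ 3
  3-colouring: r0={e,s}  r1={p}  r2={y}
  χ = 3

Answer: 3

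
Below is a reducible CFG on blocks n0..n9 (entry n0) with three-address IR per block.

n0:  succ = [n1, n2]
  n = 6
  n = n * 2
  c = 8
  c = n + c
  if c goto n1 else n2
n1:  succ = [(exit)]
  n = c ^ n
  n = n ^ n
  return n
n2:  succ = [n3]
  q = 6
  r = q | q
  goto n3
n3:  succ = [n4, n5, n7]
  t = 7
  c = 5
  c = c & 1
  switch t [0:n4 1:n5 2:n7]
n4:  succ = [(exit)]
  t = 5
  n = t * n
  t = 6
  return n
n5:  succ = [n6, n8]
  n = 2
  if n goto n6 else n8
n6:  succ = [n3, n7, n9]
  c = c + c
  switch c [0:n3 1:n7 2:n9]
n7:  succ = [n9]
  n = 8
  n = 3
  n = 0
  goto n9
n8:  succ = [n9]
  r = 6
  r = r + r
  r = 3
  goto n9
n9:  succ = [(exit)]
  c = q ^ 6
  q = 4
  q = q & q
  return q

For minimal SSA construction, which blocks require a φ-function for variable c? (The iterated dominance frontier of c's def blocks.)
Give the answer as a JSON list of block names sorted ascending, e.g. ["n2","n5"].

idom tree: n1←n0 n2←n0 n3←n2 n4←n3 n5←n3 n6←n5 n7←n3 n8←n5 n9←n3
Dom∩ at merges:
  n3: preds {n2,n6}: {n0,n2} ∩ {n0,n2,n3,n5,n6} = {n0,n2}; idom=n2
  n7: preds {n3,n6}: {n0,n2,n3} ∩ {n0,n2,n3,n5,n6} = {n0,n2,n3}; idom=n3
  n9: preds {n6,n7,n8}: {n0,n2,n3,n5,n6} ∩ {n0,n2,n3,n7} ∩ {n0,n2,n3,n5,n8} = {n0,n2,n3}; idom=n3

DF walk-up:
  join n3 pred n2: · stop@n2
  join n3 pred n6: n6→n5→n3 stop@n2
  join n7 pred n3: · stop@n3
  join n7 pred n6: n6→n5 stop@n3
  join n9 pred n6: n6→n5 stop@n3
  join n9 pred n7: n7 stop@n3
  join n9 pred n8: n8→n5 stop@n3
  n0: DF=∅
  n1: DF=∅
  n2: DF=∅
  n3: DF={n3}
  n4: DF=∅
  n5: DF={n3,n7,n9}
  n6: DF={n3,n7,n9}
  n7: DF={n9}
  n8: DF={n9}
  n9: DF=∅

φ for c: defs {n0,n3,n6,n9}
  DF⁺ = {n3,n7,n9}

Answer: ["n3", "n7", "n9"]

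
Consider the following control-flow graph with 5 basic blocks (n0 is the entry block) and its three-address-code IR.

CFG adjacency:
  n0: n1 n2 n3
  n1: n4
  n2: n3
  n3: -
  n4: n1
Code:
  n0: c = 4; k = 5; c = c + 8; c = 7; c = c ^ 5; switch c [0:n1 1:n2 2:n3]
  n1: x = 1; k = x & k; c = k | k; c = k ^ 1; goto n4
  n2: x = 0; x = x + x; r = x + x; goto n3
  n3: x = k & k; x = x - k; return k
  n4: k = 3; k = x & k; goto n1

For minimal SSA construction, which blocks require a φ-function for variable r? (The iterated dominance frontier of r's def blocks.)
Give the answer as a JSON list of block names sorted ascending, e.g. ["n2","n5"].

Answer: ["n3"]

Derivation:
idom tree: n1←n0 n2←n0 n3←n0 n4←n1
Join-block Dom:
  n1: preds {n0,n4}: {n0} ∩ {n0,n1,n4} = {n0}; idom=n0
  n3: preds {n0,n2}: {n0} ∩ {n0,n2} = {n0}; idom=n0

Frontier:
  n1←n0: walk · to n0
  n1←n4: walk n4→n1 to n0
  n3←n0: walk · to n0
  n3←n2: walk n2 to n0
  DF(n0)=∅
  DF(n1)={n1}
  DF(n2)={n3}
  DF(n3)=∅
  DF(n4)={n1}

φ for r: defs {n2}
  DF⁺ = {n3}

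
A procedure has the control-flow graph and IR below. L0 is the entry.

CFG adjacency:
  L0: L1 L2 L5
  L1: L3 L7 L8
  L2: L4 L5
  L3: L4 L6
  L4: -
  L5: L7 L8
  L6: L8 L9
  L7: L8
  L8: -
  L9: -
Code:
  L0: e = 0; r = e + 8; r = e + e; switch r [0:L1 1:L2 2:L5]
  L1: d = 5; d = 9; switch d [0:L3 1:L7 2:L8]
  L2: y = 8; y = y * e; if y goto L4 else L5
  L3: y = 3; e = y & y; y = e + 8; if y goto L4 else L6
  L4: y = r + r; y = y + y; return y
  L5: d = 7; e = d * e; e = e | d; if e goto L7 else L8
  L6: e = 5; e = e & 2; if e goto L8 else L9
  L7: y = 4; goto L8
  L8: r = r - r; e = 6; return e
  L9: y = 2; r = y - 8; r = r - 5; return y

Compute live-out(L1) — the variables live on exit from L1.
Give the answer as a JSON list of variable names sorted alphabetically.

Answer: ["r"]

Working:
Block summaries:
  L0: def={e,r} ue=∅
  L1: def={d} ue=∅
  L2: def={y} ue={e}
  L3: def={e,y} ue=∅
  L4: def={y} ue={r}
  L5: def={d,e} ue={e}
  L6: def={e} ue=∅
  L7: def={y} ue=∅
  L8: def={e,r} ue={r}
  L9: def={r,y} ue=∅

Live sets:
  L0 li=∅ lo={e,r}
  L1 li={r} lo={r}
  L2 li={e,r} lo={e,r}
  L3 li={r} lo={r}
  L4 li={r} lo=∅
  L5 li={e,r} lo={r}
  L6 li={r} lo={r}
  L7 li={r} lo={r}
  L8 li={r} lo=∅
  L9 li=∅ lo=∅

live-out(L1) = ["r"]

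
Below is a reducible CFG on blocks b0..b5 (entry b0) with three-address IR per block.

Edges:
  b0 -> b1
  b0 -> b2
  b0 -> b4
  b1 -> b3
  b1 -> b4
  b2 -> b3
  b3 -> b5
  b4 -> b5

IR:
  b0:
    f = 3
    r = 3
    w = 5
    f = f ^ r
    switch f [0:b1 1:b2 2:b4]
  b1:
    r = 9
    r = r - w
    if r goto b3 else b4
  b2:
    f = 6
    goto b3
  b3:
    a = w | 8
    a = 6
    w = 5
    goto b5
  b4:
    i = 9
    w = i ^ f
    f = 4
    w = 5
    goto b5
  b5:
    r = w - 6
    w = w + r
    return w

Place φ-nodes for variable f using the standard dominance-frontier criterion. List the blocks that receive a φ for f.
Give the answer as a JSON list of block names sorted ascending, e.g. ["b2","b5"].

Answer: ["b3", "b5"]

Derivation:
idom tree: b1←b0 b2←b0 b3←b0 b4←b0 b5←b0
Dom at joins:
  b3: preds {b1,b2}: {b0,b1} ∩ {b0,b2} = {b0}; idom=b0
  b4: preds {b0,b1}: {b0} ∩ {b0,b1} = {b0}; idom=b0
  b5: preds {b3,b4}: {b0,b3} ∩ {b0,b4} = {b0}; idom=b0

DF walk-up:
  join b3 pred b1: b1 stop@b0
  join b3 pred b2: b2 stop@b0
  join b4 pred b0: · stop@b0
  join b4 pred b1: b1 stop@b0
  join b5 pred b3: b3 stop@b0
  join b5 pred b4: b4 stop@b0
  b0: DF=∅
  b1: DF={b3,b4}
  b2: DF={b3}
  b3: DF={b5}
  b4: DF={b5}
  b5: DF=∅

φ for f: defs {b0,b2,b4}
  DF⁺ = {b3,b5}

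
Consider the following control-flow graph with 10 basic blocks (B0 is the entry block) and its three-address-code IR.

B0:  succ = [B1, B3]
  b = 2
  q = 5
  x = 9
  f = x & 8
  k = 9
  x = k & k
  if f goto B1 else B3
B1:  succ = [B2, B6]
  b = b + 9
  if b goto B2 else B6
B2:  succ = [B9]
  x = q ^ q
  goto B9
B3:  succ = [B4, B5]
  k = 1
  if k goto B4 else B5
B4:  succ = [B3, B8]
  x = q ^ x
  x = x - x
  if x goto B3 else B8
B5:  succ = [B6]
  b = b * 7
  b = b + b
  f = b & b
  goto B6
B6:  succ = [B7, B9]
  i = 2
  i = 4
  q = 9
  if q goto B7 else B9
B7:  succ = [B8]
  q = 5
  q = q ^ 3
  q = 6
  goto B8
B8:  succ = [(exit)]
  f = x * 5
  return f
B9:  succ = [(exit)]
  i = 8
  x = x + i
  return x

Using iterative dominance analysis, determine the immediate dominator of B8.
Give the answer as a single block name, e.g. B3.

idom tree: B1←B0 B2←B1 B3←B0 B4←B3 B5←B3 B6←B0 B7←B6 B8←B0 B9←B0
Dom∩ at merges:
  B3: preds {B0,B4}: {B0} ∩ {B0,B3,B4} = {B0}; idom=B0
  B6: preds {B1,B5}: {B0,B1} ∩ {B0,B3,B5} = {B0}; idom=B0
  B8: preds {B4,B7}: {B0,B3,B4} ∩ {B0,B6,B7} = {B0}; idom=B0
  B9: preds {B2,B6}: {B0,B1,B2} ∩ {B0,B6} = {B0}; idom=B0

idom(B8) = B0

Answer: B0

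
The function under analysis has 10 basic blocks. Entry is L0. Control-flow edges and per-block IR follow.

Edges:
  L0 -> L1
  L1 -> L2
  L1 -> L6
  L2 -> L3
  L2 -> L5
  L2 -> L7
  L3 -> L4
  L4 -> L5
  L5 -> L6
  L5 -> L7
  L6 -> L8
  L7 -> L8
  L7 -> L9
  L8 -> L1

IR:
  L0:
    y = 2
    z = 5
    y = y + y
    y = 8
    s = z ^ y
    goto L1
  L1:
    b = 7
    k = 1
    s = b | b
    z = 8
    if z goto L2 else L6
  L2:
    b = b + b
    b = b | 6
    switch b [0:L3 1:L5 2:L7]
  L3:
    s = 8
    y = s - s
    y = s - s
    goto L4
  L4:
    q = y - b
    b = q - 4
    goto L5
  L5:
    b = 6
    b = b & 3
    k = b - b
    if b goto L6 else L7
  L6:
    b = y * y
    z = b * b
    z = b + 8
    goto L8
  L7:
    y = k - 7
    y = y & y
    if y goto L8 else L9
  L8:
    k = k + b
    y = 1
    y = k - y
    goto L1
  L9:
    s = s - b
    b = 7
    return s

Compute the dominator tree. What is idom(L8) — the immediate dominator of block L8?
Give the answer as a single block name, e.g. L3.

Answer: L1

Analysis:
idom tree: L1←L0 L2←L1 L3←L2 L4←L3 L5←L2 L6←L1 L7←L2 L8←L1 L9←L7
Dom∩ at merges:
  L1: preds {L0,L8}: {L0} ∩ {L0,L1,L8} = {L0}; idom=L0
  L5: preds {L2,L4}: {L0,L1,L2} ∩ {L0,L1,L2,L3,L4} = {L0,L1,L2}; idom=L2
  L6: preds {L1,L5}: {L0,L1} ∩ {L0,L1,L2,L5} = {L0,L1}; idom=L1
  L7: preds {L2,L5}: {L0,L1,L2} ∩ {L0,L1,L2,L5} = {L0,L1,L2}; idom=L2
  L8: preds {L6,L7}: {L0,L1,L6} ∩ {L0,L1,L2,L7} = {L0,L1}; idom=L1

idom(L8) = L1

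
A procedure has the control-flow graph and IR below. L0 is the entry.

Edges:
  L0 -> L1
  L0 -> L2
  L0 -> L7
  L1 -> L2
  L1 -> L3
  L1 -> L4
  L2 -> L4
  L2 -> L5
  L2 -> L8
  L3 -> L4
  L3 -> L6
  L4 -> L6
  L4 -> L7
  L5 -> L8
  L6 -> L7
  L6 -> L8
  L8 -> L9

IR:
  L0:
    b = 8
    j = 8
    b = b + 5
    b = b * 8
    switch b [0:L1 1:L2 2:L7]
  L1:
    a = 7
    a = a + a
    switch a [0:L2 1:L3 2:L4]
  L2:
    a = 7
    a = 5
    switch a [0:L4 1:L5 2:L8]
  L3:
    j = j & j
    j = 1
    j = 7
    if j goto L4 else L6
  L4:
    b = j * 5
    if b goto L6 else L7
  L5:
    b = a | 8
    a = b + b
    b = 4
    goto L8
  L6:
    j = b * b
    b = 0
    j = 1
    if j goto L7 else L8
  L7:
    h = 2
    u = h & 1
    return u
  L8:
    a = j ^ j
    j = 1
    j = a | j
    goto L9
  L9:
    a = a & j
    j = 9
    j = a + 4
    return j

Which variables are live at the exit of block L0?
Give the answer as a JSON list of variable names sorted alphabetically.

def/use:
  L0 def {b,j} use ∅
  L1 def {a} use ∅
  L2 def {a} use ∅
  L3 def {j} use {j}
  L4 def {b} use {j}
  L5 def {a,b} use {a}
  L6 def {b,j} use {b}
  L7 def {h,u} use ∅
  L8 def {a,j} use {j}
  L9 def {a,j} use {a,j}

Liveness:
  live L0: ∅→{b,j}
  live L1: {b,j}→{b,j}
  live L2: {j}→{a,j}
  live L3: {b,j}→{b,j}
  live L4: {j}→{b}
  live L5: {a,j}→{j}
  live L6: {b}→{j}
  live L7: ∅→∅
  live L8: {j}→{a,j}
  live L9: {a,j}→∅

live-out(L0) = ["b", "j"]

Answer: ["b", "j"]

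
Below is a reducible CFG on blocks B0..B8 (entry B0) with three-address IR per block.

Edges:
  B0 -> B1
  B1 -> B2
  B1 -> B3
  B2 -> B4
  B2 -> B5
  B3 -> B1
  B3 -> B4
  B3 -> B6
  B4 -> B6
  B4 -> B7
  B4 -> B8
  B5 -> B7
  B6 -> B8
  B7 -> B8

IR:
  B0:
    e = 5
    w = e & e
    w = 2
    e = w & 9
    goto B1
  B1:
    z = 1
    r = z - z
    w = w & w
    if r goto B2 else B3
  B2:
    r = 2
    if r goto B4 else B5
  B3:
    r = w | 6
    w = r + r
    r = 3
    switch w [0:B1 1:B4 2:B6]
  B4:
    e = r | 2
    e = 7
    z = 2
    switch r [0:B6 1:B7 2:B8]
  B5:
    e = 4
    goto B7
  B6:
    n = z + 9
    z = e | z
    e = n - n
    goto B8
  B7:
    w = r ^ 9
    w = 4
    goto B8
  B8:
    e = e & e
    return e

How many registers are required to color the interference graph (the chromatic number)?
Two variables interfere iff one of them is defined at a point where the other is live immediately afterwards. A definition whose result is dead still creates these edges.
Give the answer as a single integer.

Per-block:
  B0 def {e,w} use ∅
  B1 def {r,w,z} use {w}
  B2 def {r} use ∅
  B3 def {r,w} use {w}
  B4 def {e,z} use {r}
  B5 def {e} use ∅
  B6 def {e,n,z} use {e,z}
  B7 def {w} use {r}
  B8 def {e} use {e}

Backward fixpoint:
  live B0: ∅→{e,w}
  live B1: {e,w}→{e,w,z}
  live B2: ∅→{r}
  live B3: {e,w,z}→{e,r,w,z}
  live B4: {r}→{e,r,z}
  live B5: {r}→{e,r}
  live B6: {e,z}→{e}
  live B7: {e,r}→{e}
  live B8: {e}→∅

Conflict graph:
  e — {n,r,w,z}
  n — {e,z}
  r — {e,w,z}
  w — {e,r,z}
  z — {e,n,r,w}

Registers:
  {e,r,w,z} pairwise interfere (4-clique) ⇒ χ ≥ 4
  assign e→r0 n→r2 r→r2 w→r3 z→r1 — no edge inside a register ⇒ χ ≤ 4
  χ = 4

Answer: 4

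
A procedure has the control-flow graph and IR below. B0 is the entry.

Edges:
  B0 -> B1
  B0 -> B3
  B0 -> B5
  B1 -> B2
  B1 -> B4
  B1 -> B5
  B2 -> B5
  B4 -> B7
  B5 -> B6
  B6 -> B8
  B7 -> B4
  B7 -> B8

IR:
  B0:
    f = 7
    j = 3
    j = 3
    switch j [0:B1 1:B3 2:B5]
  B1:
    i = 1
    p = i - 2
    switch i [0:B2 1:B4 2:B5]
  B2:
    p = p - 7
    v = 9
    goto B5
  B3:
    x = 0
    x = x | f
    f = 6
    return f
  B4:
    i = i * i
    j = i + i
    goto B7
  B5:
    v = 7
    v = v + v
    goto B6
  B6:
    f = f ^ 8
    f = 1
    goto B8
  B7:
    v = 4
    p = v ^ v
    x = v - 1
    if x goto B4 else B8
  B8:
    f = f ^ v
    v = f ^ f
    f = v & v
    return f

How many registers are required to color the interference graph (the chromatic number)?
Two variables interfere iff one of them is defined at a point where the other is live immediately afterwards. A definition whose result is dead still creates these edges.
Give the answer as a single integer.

Answer: 4

Working:
Block summaries:
  B0 def {f,j} use ∅
  B1 def {i,p} use ∅
  B2 def {p,v} use {p}
  B3 def {f,x} use {f}
  B4 def {i,j} use {i}
  B5 def {v} use ∅
  B6 def {f} use {f}
  B7 def {p,v,x} use ∅
  B8 def {f,v} use {f,v}

Backward fixpoint:
  live B0: ∅→{f}
  live B1: {f}→{f,i,p}
  live B2: {f,p}→{f}
  live B3: {f}→∅
  live B4: {f,i}→{f,i}
  live B5: {f}→{f,v}
  live B6: {f,v}→{f,v}
  live B7: {f,i}→{f,i,v}
  live B8: {f,v}→∅

Conflict graph:
  f: {i,j,p,v,x}
  i: {f,j,p,v,x}
  j: {f,i}
  p: {f,i,v}
  v: {f,i,p,x}
  x: {f,i,v}

Chromatic number:
  lower bound: {f,i,p,v} mutually conflict ⇒ χ ≥ 4
  assign f→R0 i→R1 j→R2 p→R3 v→R2 x→R3 — no edge inside a register ⇒ χ ≤ 4
  χ = 4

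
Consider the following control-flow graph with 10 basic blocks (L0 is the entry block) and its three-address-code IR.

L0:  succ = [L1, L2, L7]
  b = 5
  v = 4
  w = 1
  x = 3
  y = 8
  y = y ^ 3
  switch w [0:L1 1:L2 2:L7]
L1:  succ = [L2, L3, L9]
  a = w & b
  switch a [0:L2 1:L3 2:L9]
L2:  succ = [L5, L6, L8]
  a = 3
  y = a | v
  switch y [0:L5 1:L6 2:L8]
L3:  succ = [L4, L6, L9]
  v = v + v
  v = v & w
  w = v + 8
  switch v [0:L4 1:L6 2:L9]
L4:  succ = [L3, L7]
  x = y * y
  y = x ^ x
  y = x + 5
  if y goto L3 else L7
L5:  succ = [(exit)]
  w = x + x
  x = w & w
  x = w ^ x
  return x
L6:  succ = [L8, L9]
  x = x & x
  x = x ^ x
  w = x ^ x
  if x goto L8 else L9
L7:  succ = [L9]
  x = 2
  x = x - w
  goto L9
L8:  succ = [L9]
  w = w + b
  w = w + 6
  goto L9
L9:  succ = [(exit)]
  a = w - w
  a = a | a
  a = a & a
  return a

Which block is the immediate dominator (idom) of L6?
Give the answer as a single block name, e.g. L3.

idom tree: L1←L0 L2←L0 L3←L1 L4←L3 L5←L2 L6←L0 L7←L0 L8←L0 L9←L0
Dom at joins:
  L2: preds {L0,L1}: {L0} ∩ {L0,L1} = {L0}; idom=L0
  L3: preds {L1,L4}: {L0,L1} ∩ {L0,L1,L3,L4} = {L0,L1}; idom=L1
  L6: preds {L2,L3}: {L0,L2} ∩ {L0,L1,L3} = {L0}; idom=L0
  L7: preds {L0,L4}: {L0} ∩ {L0,L1,L3,L4} = {L0}; idom=L0
  L8: preds {L2,L6}: {L0,L2} ∩ {L0,L6} = {L0}; idom=L0
  L9: preds {L1,L3,L6,L7,L8}: {L0,L1} ∩ {L0,L1,L3} ∩ {L0,L6} ∩ {L0,L7} ∩ {L0,L8} = {L0}; idom=L0

idom(L6) = L0

Answer: L0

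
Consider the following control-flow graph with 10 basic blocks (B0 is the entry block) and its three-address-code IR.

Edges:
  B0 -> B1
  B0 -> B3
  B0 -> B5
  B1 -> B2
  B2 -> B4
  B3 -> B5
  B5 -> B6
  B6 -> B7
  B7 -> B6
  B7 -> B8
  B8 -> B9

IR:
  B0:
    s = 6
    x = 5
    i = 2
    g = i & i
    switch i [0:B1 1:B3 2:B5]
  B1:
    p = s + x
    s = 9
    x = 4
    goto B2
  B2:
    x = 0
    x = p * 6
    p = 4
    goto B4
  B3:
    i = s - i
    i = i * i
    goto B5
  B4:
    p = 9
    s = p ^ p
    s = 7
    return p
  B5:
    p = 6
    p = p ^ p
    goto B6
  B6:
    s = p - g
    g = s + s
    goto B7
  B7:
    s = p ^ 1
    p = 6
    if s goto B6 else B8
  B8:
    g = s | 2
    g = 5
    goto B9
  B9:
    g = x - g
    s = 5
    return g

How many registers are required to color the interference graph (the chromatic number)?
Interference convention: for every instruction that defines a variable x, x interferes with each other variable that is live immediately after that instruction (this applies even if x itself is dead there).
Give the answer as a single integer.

Block summaries:
  B0: {g,i,s,x} / ∅
  B1: {p,s,x} / {s,x}
  B2: {p,x} / {p}
  B3: {i} / {i,s}
  B4: {p,s} / ∅
  B5: {p} / ∅
  B6: {g,s} / {g,p}
  B7: {p,s} / {p}
  B8: {g} / {s}
  B9: {g,s} / {g,x}

Liveness:
  B0: in=∅ out={g,i,s,x}
  B1: in={s,x} out={p}
  B2: in={p} out=∅
  B3: in={g,i,s,x} out={g,x}
  B4: in=∅ out=∅
  B5: in={g,x} out={g,p,x}
  B6: in={g,p,x} out={g,p,x}
  B7: in={g,p,x} out={g,p,s,x}
  B8: in={s,x} out={g,x}
  B9: in={g,x} out=∅

Interference:
  g↔{i,p,s,x}
  i↔{g,s,x}
  p↔{g,s,x}
  s↔{g,i,p,x}
  x↔{g,i,p,s}

Colouring:
  {g,i,s,x} pairwise interfere (4-clique) ⇒ χ ≥ 4
  assign g→r0 i→r3 p→r3 s→r1 x→r2 — no edge inside a register ⇒ χ ≤ 4
  χ = 4

Answer: 4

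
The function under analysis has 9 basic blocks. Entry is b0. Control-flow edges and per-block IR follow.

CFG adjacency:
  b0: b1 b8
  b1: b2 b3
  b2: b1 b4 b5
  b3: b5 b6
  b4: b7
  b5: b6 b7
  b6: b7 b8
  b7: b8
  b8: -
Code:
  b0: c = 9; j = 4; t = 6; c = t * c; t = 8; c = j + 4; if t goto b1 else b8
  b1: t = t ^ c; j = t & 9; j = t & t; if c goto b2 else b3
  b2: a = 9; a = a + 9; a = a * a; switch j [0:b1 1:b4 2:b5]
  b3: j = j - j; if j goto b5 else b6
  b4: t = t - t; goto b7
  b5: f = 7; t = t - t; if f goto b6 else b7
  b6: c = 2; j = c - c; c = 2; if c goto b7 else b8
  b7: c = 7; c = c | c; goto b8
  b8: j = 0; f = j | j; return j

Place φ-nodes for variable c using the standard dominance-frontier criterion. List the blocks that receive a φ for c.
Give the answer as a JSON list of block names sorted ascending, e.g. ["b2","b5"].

idom tree: b1←b0 b2←b1 b3←b1 b4←b2 b5←b1 b6←b1 b7←b1 b8←b0
Dom∩ at merges:
  b1: preds {b0,b2}: {b0} ∩ {b0,b1,b2} = {b0}; idom=b0
  b5: preds {b2,b3}: {b0,b1,b2} ∩ {b0,b1,b3} = {b0,b1}; idom=b1
  b6: preds {b3,b5}: {b0,b1,b3} ∩ {b0,b1,b5} = {b0,b1}; idom=b1
  b7: preds {b4,b5,b6}: {b0,b1,b2,b4} ∩ {b0,b1,b5} ∩ {b0,b1,b6} = {b0,b1}; idom=b1
  b8: preds {b0,b6,b7}: {b0} ∩ {b0,b1,b6} ∩ {b0,b1,b7} = {b0}; idom=b0

DF walk-up:
  b1←b0: walk · to b0
  b1←b2: walk b2→b1 to b0
  b5←b2: walk b2 to b1
  b5←b3: walk b3 to b1
  b6←b3: walk b3 to b1
  b6←b5: walk b5 to b1
  b7←b4: walk b4→b2 to b1
  b7←b5: walk b5 to b1
  b7←b6: walk b6 to b1
  b8←b0: walk · to b0
  b8←b6: walk b6→b1 to b0
  b8←b7: walk b7→b1 to b0
  b0 → ∅
  b1 → {b1,b8}
  b2 → {b1,b5,b7}
  b3 → {b5,b6}
  b4 → {b7}
  b5 → {b6,b7}
  b6 → {b7,b8}
  b7 → {b8}
  b8 → ∅

φ for c: defs {b0,b6,b7}
  DF⁺ = {b7,b8}

Answer: ["b7", "b8"]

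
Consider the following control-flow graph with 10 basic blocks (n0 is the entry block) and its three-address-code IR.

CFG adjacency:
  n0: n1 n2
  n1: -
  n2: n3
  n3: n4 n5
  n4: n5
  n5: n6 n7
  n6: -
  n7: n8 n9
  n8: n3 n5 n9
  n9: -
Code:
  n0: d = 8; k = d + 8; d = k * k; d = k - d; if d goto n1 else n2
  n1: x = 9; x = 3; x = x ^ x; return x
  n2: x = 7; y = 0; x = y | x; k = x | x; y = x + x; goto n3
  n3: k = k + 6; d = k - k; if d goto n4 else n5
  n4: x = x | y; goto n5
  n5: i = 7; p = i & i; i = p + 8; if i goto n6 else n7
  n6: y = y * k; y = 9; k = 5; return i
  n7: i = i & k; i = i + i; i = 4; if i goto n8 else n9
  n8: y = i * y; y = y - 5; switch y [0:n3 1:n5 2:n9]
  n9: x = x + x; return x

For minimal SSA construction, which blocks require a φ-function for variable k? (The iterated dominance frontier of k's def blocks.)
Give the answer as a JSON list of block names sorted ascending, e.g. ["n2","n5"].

idom tree: n1←n0 n2←n0 n3←n2 n4←n3 n5←n3 n6←n5 n7←n5 n8←n7 n9←n7
Join-block Dom:
  n3: preds {n2,n8}: {n0,n2} ∩ {n0,n2,n3,n5,n7,n8} = {n0,n2}; idom=n2
  n5: preds {n3,n4,n8}: {n0,n2,n3} ∩ {n0,n2,n3,n4} ∩ {n0,n2,n3,n5,n7,n8} = {n0,n2,n3}; idom=n3
  n9: preds {n7,n8}: {n0,n2,n3,n5,n7} ∩ {n0,n2,n3,n5,n7,n8} = {n0,n2,n3,n5,n7}; idom=n7

Frontier:
  join n3 pred n2: · stop@n2
  join n3 pred n8: n8→n7→n5→n3 stop@n2
  join n5 pred n3: · stop@n3
  join n5 pred n4: n4 stop@n3
  join n5 pred n8: n8→n7→n5 stop@n3
  join n9 pred n7: · stop@n7
  join n9 pred n8: n8 stop@n7
  n0: DF=∅
  n1: DF=∅
  n2: DF=∅
  n3: DF={n3}
  n4: DF={n5}
  n5: DF={n3,n5}
  n6: DF=∅
  n7: DF={n3,n5}
  n8: DF={n3,n5,n9}
  n9: DF=∅

φ for k: defs {n0,n2,n3,n6}
  DF⁺ = {n3}

Answer: ["n3"]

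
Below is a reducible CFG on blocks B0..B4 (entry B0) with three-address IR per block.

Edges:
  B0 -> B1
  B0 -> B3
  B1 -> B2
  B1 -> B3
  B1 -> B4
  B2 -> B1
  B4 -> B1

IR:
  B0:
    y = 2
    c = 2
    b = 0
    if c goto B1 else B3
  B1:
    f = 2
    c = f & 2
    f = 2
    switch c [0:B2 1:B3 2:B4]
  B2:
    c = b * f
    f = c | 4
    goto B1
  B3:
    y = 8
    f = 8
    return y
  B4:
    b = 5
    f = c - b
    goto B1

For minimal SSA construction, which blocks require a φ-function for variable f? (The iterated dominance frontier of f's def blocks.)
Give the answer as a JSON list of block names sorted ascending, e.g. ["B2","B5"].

idom tree: B1←B0 B2←B1 B3←B0 B4←B1
Dom∩ at merges:
  B1: preds {B0,B2,B4}: {B0} ∩ {B0,B1,B2} ∩ {B0,B1,B4} = {B0}; idom=B0
  B3: preds {B0,B1}: {B0} ∩ {B0,B1} = {B0}; idom=B0

DF derivation:
  join B1 pred B0: · stop@B0
  join B1 pred B2: B2→B1 stop@B0
  join B1 pred B4: B4→B1 stop@B0
  join B3 pred B0: · stop@B0
  join B3 pred B1: B1 stop@B0
  DF(B0)=∅
  DF(B1)={B1,B3}
  DF(B2)={B1}
  DF(B3)=∅
  DF(B4)={B1}

φ for f: defs {B1,B2,B3,B4}
  DF⁺ = {B1,B3}

Answer: ["B1", "B3"]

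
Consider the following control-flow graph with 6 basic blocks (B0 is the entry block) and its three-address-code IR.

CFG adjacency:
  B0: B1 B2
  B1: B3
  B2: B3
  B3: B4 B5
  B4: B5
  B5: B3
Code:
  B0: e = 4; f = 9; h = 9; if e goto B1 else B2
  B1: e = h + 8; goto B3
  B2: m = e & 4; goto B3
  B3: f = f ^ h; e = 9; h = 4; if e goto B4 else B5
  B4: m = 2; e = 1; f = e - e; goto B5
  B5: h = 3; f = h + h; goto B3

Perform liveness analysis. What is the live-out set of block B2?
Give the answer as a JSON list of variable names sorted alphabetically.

Answer: ["f", "h"]

Working:
Per-block:
  B0: {e,f,h} / ∅
  B1: {e} / {h}
  B2: {m} / {e}
  B3: {e,f,h} / {f,h}
  B4: {e,f,m} / ∅
  B5: {f,h} / ∅

Live sets:
  B0 li=∅ lo={e,f,h}
  B1 li={f,h} lo={f,h}
  B2 li={e,f,h} lo={f,h}
  B3 li={f,h} lo=∅
  B4 li=∅ lo=∅
  B5 li=∅ lo={f,h}

live-out(B2) = ["f", "h"]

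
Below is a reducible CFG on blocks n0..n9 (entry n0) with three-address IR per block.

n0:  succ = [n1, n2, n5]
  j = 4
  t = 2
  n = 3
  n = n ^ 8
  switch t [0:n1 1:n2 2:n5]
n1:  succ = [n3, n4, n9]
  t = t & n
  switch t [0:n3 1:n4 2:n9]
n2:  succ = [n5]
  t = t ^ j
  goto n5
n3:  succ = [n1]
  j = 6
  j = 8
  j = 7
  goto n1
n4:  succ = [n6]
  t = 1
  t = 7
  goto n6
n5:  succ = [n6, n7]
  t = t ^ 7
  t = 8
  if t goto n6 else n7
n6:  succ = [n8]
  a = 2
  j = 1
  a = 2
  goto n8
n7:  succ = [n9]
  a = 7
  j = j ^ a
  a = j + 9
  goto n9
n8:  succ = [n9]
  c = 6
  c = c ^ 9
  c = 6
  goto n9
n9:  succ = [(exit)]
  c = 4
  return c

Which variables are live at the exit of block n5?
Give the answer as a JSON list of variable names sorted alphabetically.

Block summaries:
  n0: def={j,n,t} ue=∅
  n1: def={t} ue={n,t}
  n2: def={t} ue={j,t}
  n3: def={j} ue=∅
  n4: def={t} ue=∅
  n5: def={t} ue={t}
  n6: def={a,j} ue=∅
  n7: def={a,j} ue={j}
  n8: def={c} ue=∅
  n9: def={c} ue=∅

Backward fixpoint:
  n0: in=∅ out={j,n,t}
  n1: in={n,t} out={n,t}
  n2: in={j,t} out={j,t}
  n3: in={n,t} out={n,t}
  n4: in=∅ out=∅
  n5: in={j,t} out={j}
  n6: in=∅ out=∅
  n7: in={j} out=∅
  n8: in=∅ out=∅
  n9: in=∅ out=∅

live-out(n5) = ["j"]

Answer: ["j"]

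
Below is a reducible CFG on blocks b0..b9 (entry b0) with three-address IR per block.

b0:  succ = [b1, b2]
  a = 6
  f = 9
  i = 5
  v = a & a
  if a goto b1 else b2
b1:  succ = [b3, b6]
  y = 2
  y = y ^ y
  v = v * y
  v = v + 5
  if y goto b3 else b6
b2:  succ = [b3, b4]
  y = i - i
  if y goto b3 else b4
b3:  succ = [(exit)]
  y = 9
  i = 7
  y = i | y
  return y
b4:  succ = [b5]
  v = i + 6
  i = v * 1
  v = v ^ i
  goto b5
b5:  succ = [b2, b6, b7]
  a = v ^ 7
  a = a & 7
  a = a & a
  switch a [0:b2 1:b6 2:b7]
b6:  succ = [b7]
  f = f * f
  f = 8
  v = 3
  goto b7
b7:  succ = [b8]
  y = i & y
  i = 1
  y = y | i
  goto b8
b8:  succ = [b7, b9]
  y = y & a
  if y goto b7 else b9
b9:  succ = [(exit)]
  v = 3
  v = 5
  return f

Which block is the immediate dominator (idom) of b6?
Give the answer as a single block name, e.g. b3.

idom tree: b1←b0 b2←b0 b3←b0 b4←b2 b5←b4 b6←b0 b7←b0 b8←b7 b9←b8
Dom∩ at merges:
  b2: preds {b0,b5}: {b0} ∩ {b0,b2,b4,b5} = {b0}; idom=b0
  b3: preds {b1,b2}: {b0,b1} ∩ {b0,b2} = {b0}; idom=b0
  b6: preds {b1,b5}: {b0,b1} ∩ {b0,b2,b4,b5} = {b0}; idom=b0
  b7: preds {b5,b6,b8}: {b0,b2,b4,b5} ∩ {b0,b6} ∩ {b0,b7,b8} = {b0}; idom=b0

idom(b6) = b0

Answer: b0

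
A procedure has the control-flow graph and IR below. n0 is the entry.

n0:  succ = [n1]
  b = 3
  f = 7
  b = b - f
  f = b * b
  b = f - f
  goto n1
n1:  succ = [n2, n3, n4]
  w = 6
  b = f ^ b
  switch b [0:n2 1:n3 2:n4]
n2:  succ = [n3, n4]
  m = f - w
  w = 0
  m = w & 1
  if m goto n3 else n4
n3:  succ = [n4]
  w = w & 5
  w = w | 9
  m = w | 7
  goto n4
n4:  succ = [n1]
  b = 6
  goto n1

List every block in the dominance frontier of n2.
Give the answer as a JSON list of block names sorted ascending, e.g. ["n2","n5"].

idom tree: n1←n0 n2←n1 n3←n1 n4←n1
Dom∩ at merges:
  n1: preds {n0,n4}: {n0} ∩ {n0,n1,n4} = {n0}; idom=n0
  n3: preds {n1,n2}: {n0,n1} ∩ {n0,n1,n2} = {n0,n1}; idom=n1
  n4: preds {n1,n2,n3}: {n0,n1} ∩ {n0,n1,n2} ∩ {n0,n1,n3} = {n0,n1}; idom=n1

Frontier:
  n1←n0: walk · to n0
  n1←n4: walk n4→n1 to n0
  n3←n1: walk · to n1
  n3←n2: walk n2 to n1
  n4←n1: walk · to n1
  n4←n2: walk n2 to n1
  n4←n3: walk n3 to n1
  DF(n0)=∅
  DF(n1)={n1}
  DF(n2)={n3,n4}
  DF(n3)={n4}
  DF(n4)={n1}

DF(n2) = ["n3", "n4"]

Answer: ["n3", "n4"]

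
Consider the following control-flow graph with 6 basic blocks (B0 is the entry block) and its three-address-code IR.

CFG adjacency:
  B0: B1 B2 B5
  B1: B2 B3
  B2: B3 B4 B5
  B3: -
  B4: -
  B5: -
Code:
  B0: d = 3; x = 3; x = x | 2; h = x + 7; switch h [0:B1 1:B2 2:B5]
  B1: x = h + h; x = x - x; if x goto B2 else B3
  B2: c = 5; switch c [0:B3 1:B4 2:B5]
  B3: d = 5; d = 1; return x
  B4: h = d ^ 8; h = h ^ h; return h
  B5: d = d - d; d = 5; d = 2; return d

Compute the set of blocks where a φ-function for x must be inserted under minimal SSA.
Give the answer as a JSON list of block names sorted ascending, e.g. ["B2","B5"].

Answer: ["B2", "B3", "B5"]

Working:
idom tree: B1←B0 B2←B0 B3←B0 B4←B2 B5←B0
Dom at joins:
  B2: preds {B0,B1}: {B0} ∩ {B0,B1} = {B0}; idom=B0
  B3: preds {B1,B2}: {B0,B1} ∩ {B0,B2} = {B0}; idom=B0
  B5: preds {B0,B2}: {B0} ∩ {B0,B2} = {B0}; idom=B0

DF derivation:
  B2←B0: walk · to B0
  B2←B1: walk B1 to B0
  B3←B1: walk B1 to B0
  B3←B2: walk B2 to B0
  B5←B0: walk · to B0
  B5←B2: walk B2 to B0
  B0: DF=∅
  B1: DF={B2,B3}
  B2: DF={B3,B5}
  B3: DF=∅
  B4: DF=∅
  B5: DF=∅

φ for x: defs {B0,B1}
  DF⁺ = {B2,B3,B5}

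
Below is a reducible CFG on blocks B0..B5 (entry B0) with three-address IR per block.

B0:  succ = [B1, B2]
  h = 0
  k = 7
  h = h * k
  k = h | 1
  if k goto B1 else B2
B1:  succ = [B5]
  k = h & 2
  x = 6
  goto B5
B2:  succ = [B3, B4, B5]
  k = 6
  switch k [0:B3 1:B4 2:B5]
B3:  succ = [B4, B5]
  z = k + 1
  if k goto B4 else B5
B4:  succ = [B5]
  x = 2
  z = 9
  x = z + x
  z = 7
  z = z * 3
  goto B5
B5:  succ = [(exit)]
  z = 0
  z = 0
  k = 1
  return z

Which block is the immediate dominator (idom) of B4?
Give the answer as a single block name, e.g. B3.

Answer: B2

Analysis:
idom tree: B1←B0 B2←B0 B3←B2 B4←B2 B5←B0
Join-block Dom:
  B4: preds {B2,B3}: {B0,B2} ∩ {B0,B2,B3} = {B0,B2}; idom=B2
  B5: preds {B1,B2,B3,B4}: {B0,B1} ∩ {B0,B2} ∩ {B0,B2,B3} ∩ {B0,B2,B4} = {B0}; idom=B0

idom(B4) = B2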